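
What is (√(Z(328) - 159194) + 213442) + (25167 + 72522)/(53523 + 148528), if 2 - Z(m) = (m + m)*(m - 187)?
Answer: 43126267231/202051 + 2*I*√62922 ≈ 2.1344e+5 + 501.69*I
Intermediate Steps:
Z(m) = 2 - 2*m*(-187 + m) (Z(m) = 2 - (m + m)*(m - 187) = 2 - 2*m*(-187 + m))
(√(Z(328) - 159194) + 213442) + (25167 + 72522)/(53523 + 148528) = (√((2 - 2*328² + 374*328) - 159194) + 213442) + (25167 + 72522)/(53523 + 148528) = (√((2 - 2*107584 + 122672) - 159194) + 213442) + 97689/202051 = (√((2 - 215168 + 122672) - 159194) + 213442) + 97689*(1/202051) = (√(-92494 - 159194) + 213442) + 97689/202051 = (√(-251688) + 213442) + 97689/202051 = (2*I*√62922 + 213442) + 97689/202051 = (213442 + 2*I*√62922) + 97689/202051 = 43126267231/202051 + 2*I*√62922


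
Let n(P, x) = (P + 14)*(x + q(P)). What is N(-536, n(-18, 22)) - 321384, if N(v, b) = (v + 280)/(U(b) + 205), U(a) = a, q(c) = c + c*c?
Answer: -355771832/1107 ≈ -3.2138e+5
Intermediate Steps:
q(c) = c + c**2
n(P, x) = (14 + P)*(x + P*(1 + P)) (n(P, x) = (P + 14)*(x + P*(1 + P)) = (14 + P)*(x + P*(1 + P)))
N(v, b) = (280 + v)/(205 + b) (N(v, b) = (v + 280)/(b + 205) = (280 + v)/(205 + b))
N(-536, n(-18, 22)) - 321384 = (280 - 536)/(205 + ((-18)**3 + 14*(-18) + 14*22 + 15*(-18)**2 - 18*22)) - 321384 = -256/(205 + (-5832 - 252 + 308 + 15*324 - 396)) - 321384 = -256/(205 + (-5832 - 252 + 308 + 4860 - 396)) - 321384 = -256/(205 - 1312) - 321384 = -256/(-1107) - 321384 = -1/1107*(-256) - 321384 = 256/1107 - 321384 = -355771832/1107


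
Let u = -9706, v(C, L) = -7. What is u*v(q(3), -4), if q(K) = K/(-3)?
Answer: 67942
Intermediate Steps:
q(K) = -K/3 (q(K) = K*(-1/3) = -K/3)
u*v(q(3), -4) = -9706*(-7) = 67942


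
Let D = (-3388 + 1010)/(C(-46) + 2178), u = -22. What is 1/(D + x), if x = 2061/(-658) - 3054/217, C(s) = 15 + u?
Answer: -44284058/810455801 ≈ -0.054641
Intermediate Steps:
C(s) = -7 (C(s) = 15 - 22 = -7)
D = -2378/2171 (D = (-3388 + 1010)/(-7 + 2178) = -2378/2171 ≈ -1.0953)
x = -350967/20398 (x = 2061*(-1/658) - 3054*1/217 = -2061/658 - 3054/217 = -350967/20398 ≈ -17.206)
1/(D + x) = 1/(-2378/2171 - 350967/20398) = 1/(-810455801/44284058) = -44284058/810455801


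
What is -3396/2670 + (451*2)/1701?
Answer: -561376/756945 ≈ -0.74163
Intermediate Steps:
-3396/2670 + (451*2)/1701 = -3396*1/2670 + 902*(1/1701) = -566/445 + 902/1701 = -561376/756945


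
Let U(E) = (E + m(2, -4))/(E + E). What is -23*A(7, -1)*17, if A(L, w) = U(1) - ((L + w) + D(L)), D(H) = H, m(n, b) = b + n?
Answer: 10557/2 ≈ 5278.5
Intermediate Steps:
U(E) = (-2 + E)/(2*E) (U(E) = (E + (-4 + 2))/(E + E) = (E - 2)/((2*E)) = (-2 + E)*(1/(2*E)) = (-2 + E)/(2*E))
A(L, w) = -½ - w - 2*L (A(L, w) = (½)*(-2 + 1)/1 - ((L + w) + L) = (½)*1*(-1) - (w + 2*L) = -½ + (-w - 2*L) = -½ - w - 2*L)
-23*A(7, -1)*17 = -23*(-½ - 1*(-1) - 2*7)*17 = -23*(-½ + 1 - 14)*17 = -23*(-27/2)*17 = (621/2)*17 = 10557/2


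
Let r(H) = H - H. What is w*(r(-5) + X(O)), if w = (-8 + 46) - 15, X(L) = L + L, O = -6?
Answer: -276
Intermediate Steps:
X(L) = 2*L
r(H) = 0
w = 23 (w = 38 - 15 = 23)
w*(r(-5) + X(O)) = 23*(0 + 2*(-6)) = 23*(0 - 12) = 23*(-12) = -276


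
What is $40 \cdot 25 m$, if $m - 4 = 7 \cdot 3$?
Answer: $25000$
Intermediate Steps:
$m = 25$ ($m = 4 + 7 \cdot 3 = 4 + 21 = 25$)
$40 \cdot 25 m = 40 \cdot 25 \cdot 25 = 1000 \cdot 25 = 25000$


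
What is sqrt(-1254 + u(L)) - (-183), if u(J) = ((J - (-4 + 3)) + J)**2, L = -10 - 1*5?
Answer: 183 + I*sqrt(413) ≈ 183.0 + 20.322*I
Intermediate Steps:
L = -15 (L = -10 - 5 = -15)
u(J) = (1 + 2*J)**2 (u(J) = ((J - 1*(-1)) + J)**2 = ((J + 1) + J)**2 = ((1 + J) + J)**2 = (1 + 2*J)**2)
sqrt(-1254 + u(L)) - (-183) = sqrt(-1254 + (1 + 2*(-15))**2) - (-183) = sqrt(-1254 + (1 - 30)**2) - 1*(-183) = sqrt(-1254 + (-29)**2) + 183 = sqrt(-1254 + 841) + 183 = sqrt(-413) + 183 = I*sqrt(413) + 183 = 183 + I*sqrt(413)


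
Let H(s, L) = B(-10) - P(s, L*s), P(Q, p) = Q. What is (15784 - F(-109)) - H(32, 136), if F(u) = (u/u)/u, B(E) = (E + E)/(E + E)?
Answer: 1723836/109 ≈ 15815.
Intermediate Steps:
B(E) = 1 (B(E) = (2*E)/((2*E)) = (2*E)*(1/(2*E)) = 1)
F(u) = 1/u
H(s, L) = 1 - s
(15784 - F(-109)) - H(32, 136) = (15784 - 1/(-109)) - (1 - 1*32) = (15784 - 1*(-1/109)) - (1 - 32) = (15784 + 1/109) - 1*(-31) = 1720457/109 + 31 = 1723836/109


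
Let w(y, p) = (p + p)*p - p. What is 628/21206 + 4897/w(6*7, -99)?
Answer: 58109005/208889703 ≈ 0.27818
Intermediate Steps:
w(y, p) = -p + 2*p² (w(y, p) = (2*p)*p - p = 2*p² - p = -p + 2*p²)
628/21206 + 4897/w(6*7, -99) = 628/21206 + 4897/((-99*(-1 + 2*(-99)))) = 628*(1/21206) + 4897/((-99*(-1 - 198))) = 314/10603 + 4897/((-99*(-199))) = 314/10603 + 4897/19701 = 58109005/208889703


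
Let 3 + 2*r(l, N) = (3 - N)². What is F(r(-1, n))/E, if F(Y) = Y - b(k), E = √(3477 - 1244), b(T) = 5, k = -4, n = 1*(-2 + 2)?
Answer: -2*√2233/2233 ≈ -0.042324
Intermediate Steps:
n = 0 (n = 1*0 = 0)
r(l, N) = -3/2 + (3 - N)²/2
E = √2233 ≈ 47.255
F(Y) = -5 + Y (F(Y) = Y - 1*5 = Y - 5 = -5 + Y)
F(r(-1, n))/E = (-5 + (-3/2 + (-3 + 0)²/2))/(√2233) = (-5 + (-3/2 + (½)*(-3)²))*(√2233/2233) = (-5 + (-3/2 + (½)*9))*(√2233/2233) = (-5 + (-3/2 + 9/2))*(√2233/2233) = (-5 + 3)*(√2233/2233) = -2*√2233/2233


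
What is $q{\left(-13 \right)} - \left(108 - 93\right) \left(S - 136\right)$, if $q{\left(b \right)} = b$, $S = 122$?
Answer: $197$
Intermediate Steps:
$q{\left(-13 \right)} - \left(108 - 93\right) \left(S - 136\right) = -13 - \left(108 - 93\right) \left(122 - 136\right) = -13 - 15 \left(-14\right) = -13 - -210 = -13 + 210 = 197$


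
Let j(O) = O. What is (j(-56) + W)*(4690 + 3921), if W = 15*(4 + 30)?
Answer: 3909394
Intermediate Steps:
W = 510 (W = 15*34 = 510)
(j(-56) + W)*(4690 + 3921) = (-56 + 510)*(4690 + 3921) = 454*8611 = 3909394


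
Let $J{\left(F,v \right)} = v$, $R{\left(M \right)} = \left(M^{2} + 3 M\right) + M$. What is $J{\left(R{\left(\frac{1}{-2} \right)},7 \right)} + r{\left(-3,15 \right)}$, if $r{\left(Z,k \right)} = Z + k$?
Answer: $19$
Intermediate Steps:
$R{\left(M \right)} = M^{2} + 4 M$
$J{\left(R{\left(\frac{1}{-2} \right)},7 \right)} + r{\left(-3,15 \right)} = 7 + \left(-3 + 15\right) = 7 + 12 = 19$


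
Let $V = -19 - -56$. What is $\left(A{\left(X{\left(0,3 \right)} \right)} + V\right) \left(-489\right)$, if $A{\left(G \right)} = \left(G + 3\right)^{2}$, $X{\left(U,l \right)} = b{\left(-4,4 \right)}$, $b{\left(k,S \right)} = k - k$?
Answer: $-22494$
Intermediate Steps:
$b{\left(k,S \right)} = 0$
$X{\left(U,l \right)} = 0$
$A{\left(G \right)} = \left(3 + G\right)^{2}$
$V = 37$ ($V = -19 + 56 = 37$)
$\left(A{\left(X{\left(0,3 \right)} \right)} + V\right) \left(-489\right) = \left(\left(3 + 0\right)^{2} + 37\right) \left(-489\right) = \left(3^{2} + 37\right) \left(-489\right) = \left(9 + 37\right) \left(-489\right) = 46 \left(-489\right) = -22494$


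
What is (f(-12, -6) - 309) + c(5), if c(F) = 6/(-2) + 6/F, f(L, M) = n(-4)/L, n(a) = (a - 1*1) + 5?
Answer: -1554/5 ≈ -310.80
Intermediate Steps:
n(a) = 4 + a (n(a) = (a - 1) + 5 = (-1 + a) + 5 = 4 + a)
f(L, M) = 0 (f(L, M) = (4 - 4)/L = 0/L = 0)
c(F) = -3 + 6/F (c(F) = 6*(-½) + 6/F = -3 + 6/F)
(f(-12, -6) - 309) + c(5) = (0 - 309) + (-3 + 6/5) = -309 + (-3 + 6*(⅕)) = -309 + (-3 + 6/5) = -309 - 9/5 = -1554/5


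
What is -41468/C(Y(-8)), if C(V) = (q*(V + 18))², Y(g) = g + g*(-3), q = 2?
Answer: -10367/1156 ≈ -8.9680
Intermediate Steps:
Y(g) = -2*g (Y(g) = g - 3*g = -2*g)
C(V) = (36 + 2*V)² (C(V) = (2*(V + 18))² = (2*(18 + V))² = (36 + 2*V)²)
-41468/C(Y(-8)) = -41468*1/(4*(18 - 2*(-8))²) = -41468*1/(4*(18 + 16)²) = -41468/(4*34²) = -41468/(4*1156) = -41468/4624 = -41468*1/4624 = -10367/1156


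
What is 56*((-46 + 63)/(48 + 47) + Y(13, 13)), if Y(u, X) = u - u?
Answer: 952/95 ≈ 10.021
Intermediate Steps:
Y(u, X) = 0
56*((-46 + 63)/(48 + 47) + Y(13, 13)) = 56*((-46 + 63)/(48 + 47) + 0) = 56*(17/95 + 0) = 56*(17/95) = 952/95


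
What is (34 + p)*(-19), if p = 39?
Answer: -1387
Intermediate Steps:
(34 + p)*(-19) = (34 + 39)*(-19) = 73*(-19) = -1387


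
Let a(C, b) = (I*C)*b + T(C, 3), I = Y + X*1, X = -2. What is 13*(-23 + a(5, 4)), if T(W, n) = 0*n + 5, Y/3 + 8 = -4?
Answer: -10114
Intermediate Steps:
Y = -36 (Y = -24 + 3*(-4) = -24 - 12 = -36)
I = -38 (I = -36 - 2*1 = -36 - 2 = -38)
T(W, n) = 5 (T(W, n) = 0 + 5 = 5)
a(C, b) = 5 - 38*C*b (a(C, b) = (-38*C)*b + 5 = -38*C*b + 5 = 5 - 38*C*b)
13*(-23 + a(5, 4)) = 13*(-23 + (5 - 38*5*4)) = 13*(-23 + (5 - 760)) = 13*(-23 - 755) = 13*(-778) = -10114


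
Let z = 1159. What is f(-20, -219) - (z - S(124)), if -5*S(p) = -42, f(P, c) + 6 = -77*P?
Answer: 1917/5 ≈ 383.40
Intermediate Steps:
f(P, c) = -6 - 77*P
S(p) = 42/5 (S(p) = -1/5*(-42) = 42/5)
f(-20, -219) - (z - S(124)) = (-6 - 77*(-20)) - (1159 - 1*42/5) = (-6 + 1540) - (1159 - 42/5) = 1534 - 1*5753/5 = 1534 - 5753/5 = 1917/5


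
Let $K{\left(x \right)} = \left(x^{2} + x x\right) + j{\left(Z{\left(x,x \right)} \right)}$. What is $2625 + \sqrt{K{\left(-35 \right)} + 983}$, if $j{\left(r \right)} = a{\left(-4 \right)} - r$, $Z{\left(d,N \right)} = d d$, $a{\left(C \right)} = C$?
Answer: $2625 + 2 \sqrt{551} \approx 2671.9$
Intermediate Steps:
$Z{\left(d,N \right)} = d^{2}$
$j{\left(r \right)} = -4 - r$
$K{\left(x \right)} = -4 + x^{2}$ ($K{\left(x \right)} = \left(x^{2} + x x\right) - \left(4 + x^{2}\right) = \left(x^{2} + x^{2}\right) - \left(4 + x^{2}\right) = 2 x^{2} - \left(4 + x^{2}\right) = -4 + x^{2}$)
$2625 + \sqrt{K{\left(-35 \right)} + 983} = 2625 + \sqrt{\left(-4 + \left(-35\right)^{2}\right) + 983} = 2625 + \sqrt{\left(-4 + 1225\right) + 983} = 2625 + \sqrt{1221 + 983} = 2625 + \sqrt{2204} = 2625 + 2 \sqrt{551}$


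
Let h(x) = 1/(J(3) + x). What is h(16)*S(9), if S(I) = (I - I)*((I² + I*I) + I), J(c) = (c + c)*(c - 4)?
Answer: 0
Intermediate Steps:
J(c) = 2*c*(-4 + c) (J(c) = (2*c)*(-4 + c) = 2*c*(-4 + c))
h(x) = 1/(-6 + x) (h(x) = 1/(2*3*(-4 + 3) + x) = 1/(2*3*(-1) + x) = 1/(-6 + x))
S(I) = 0 (S(I) = 0*((I² + I²) + I) = 0*(2*I² + I) = 0*(I + 2*I²) = 0)
h(16)*S(9) = 0/(-6 + 16) = 0/10 = (⅒)*0 = 0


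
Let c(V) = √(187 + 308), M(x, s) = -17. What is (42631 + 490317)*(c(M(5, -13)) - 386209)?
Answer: -205829314132 + 1598844*√55 ≈ -2.0582e+11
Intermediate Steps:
c(V) = 3*√55 (c(V) = √495 = 3*√55)
(42631 + 490317)*(c(M(5, -13)) - 386209) = (42631 + 490317)*(3*√55 - 386209) = 532948*(-386209 + 3*√55) = -205829314132 + 1598844*√55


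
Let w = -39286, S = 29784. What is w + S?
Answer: -9502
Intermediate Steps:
w + S = -39286 + 29784 = -9502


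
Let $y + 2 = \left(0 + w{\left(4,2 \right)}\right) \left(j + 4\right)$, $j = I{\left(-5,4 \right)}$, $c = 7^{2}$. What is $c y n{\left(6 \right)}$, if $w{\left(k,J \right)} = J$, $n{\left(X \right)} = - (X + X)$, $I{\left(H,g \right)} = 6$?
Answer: $-10584$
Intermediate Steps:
$c = 49$
$n{\left(X \right)} = - 2 X$
$j = 6$
$y = 18$ ($y = -2 + \left(0 + 2\right) \left(6 + 4\right) = -2 + 2 \cdot 10 = -2 + 20 = 18$)
$c y n{\left(6 \right)} = 49 \cdot 18 \left(\left(-2\right) 6\right) = 882 \left(-12\right) = -10584$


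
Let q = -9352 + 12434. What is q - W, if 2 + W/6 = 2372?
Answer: -11138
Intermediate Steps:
W = 14220 (W = -12 + 6*2372 = -12 + 14232 = 14220)
q = 3082
q - W = 3082 - 1*14220 = 3082 - 14220 = -11138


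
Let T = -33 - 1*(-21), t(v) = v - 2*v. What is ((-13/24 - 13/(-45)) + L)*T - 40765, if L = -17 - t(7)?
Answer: -1219259/30 ≈ -40642.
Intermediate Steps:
t(v) = -v
T = -12 (T = -33 + 21 = -12)
L = -10 (L = -17 - (-1)*7 = -17 - 1*(-7) = -17 + 7 = -10)
((-13/24 - 13/(-45)) + L)*T - 40765 = ((-13/24 - 13/(-45)) - 10)*(-12) - 40765 = ((-13*1/24 - 13*(-1/45)) - 10)*(-12) - 40765 = ((-13/24 + 13/45) - 10)*(-12) - 40765 = (-91/360 - 10)*(-12) - 40765 = -3691/360*(-12) - 40765 = 3691/30 - 40765 = -1219259/30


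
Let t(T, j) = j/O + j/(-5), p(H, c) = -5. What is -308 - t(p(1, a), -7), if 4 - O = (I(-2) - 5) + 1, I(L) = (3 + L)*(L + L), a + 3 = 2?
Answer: -18529/60 ≈ -308.82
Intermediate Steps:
a = -1 (a = -3 + 2 = -1)
I(L) = 2*L*(3 + L) (I(L) = (3 + L)*(2*L) = 2*L*(3 + L))
O = 12 (O = 4 - ((2*(-2)*(3 - 2) - 5) + 1) = 4 - ((2*(-2)*1 - 5) + 1) = 4 - ((-4 - 5) + 1) = 4 - (-9 + 1) = 4 - 1*(-8) = 4 + 8 = 12)
t(T, j) = -7*j/60 (t(T, j) = j/12 + j/(-5) = j*(1/12) + j*(-1/5) = j/12 - j/5 = -7*j/60)
-308 - t(p(1, a), -7) = -308 - (-7)*(-7)/60 = -308 - 1*49/60 = -308 - 49/60 = -18529/60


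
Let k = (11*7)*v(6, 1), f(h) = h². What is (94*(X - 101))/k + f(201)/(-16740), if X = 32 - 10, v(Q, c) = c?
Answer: -14158013/143220 ≈ -98.855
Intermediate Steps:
X = 22
k = 77 (k = (11*7)*1 = 77*1 = 77)
(94*(X - 101))/k + f(201)/(-16740) = (94*(22 - 101))/77 + 201²/(-16740) = (94*(-79))*(1/77) + 40401*(-1/16740) = -7426*1/77 - 4489/1860 = -7426/77 - 4489/1860 = -14158013/143220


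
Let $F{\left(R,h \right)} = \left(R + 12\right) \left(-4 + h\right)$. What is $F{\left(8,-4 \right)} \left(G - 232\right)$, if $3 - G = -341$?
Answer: $-17920$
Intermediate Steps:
$G = 344$ ($G = 3 - -341 = 3 + 341 = 344$)
$F{\left(R,h \right)} = \left(-4 + h\right) \left(12 + R\right)$ ($F{\left(R,h \right)} = \left(12 + R\right) \left(-4 + h\right) = \left(-4 + h\right) \left(12 + R\right)$)
$F{\left(8,-4 \right)} \left(G - 232\right) = \left(-48 - 32 + 12 \left(-4\right) + 8 \left(-4\right)\right) \left(344 - 232\right) = \left(-48 - 32 - 48 - 32\right) 112 = \left(-160\right) 112 = -17920$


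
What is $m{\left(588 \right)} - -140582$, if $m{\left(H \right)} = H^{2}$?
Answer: $486326$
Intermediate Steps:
$m{\left(588 \right)} - -140582 = 588^{2} - -140582 = 345744 + 140582 = 486326$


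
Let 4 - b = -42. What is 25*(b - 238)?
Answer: -4800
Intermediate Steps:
b = 46 (b = 4 - 1*(-42) = 4 + 42 = 46)
25*(b - 238) = 25*(46 - 238) = 25*(-192) = -4800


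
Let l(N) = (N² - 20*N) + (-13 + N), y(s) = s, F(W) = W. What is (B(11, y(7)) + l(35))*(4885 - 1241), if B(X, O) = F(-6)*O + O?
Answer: 1865728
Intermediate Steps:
B(X, O) = -5*O (B(X, O) = -6*O + O = -5*O)
l(N) = -13 + N² - 19*N
(B(11, y(7)) + l(35))*(4885 - 1241) = (-5*7 + (-13 + 35² - 19*35))*(4885 - 1241) = (-35 + (-13 + 1225 - 665))*3644 = (-35 + 547)*3644 = 512*3644 = 1865728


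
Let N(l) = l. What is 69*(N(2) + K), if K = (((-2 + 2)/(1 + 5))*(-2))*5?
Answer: 138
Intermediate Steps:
K = 0 (K = ((0/6)*(-2))*5 = ((0*(⅙))*(-2))*5 = (0*(-2))*5 = 0*5 = 0)
69*(N(2) + K) = 69*(2 + 0) = 69*2 = 138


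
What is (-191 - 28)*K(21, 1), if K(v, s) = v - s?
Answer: -4380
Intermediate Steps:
(-191 - 28)*K(21, 1) = (-191 - 28)*(21 - 1*1) = -219*(21 - 1) = -219*20 = -4380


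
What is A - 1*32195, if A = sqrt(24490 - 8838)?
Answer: -32195 + 2*sqrt(3913) ≈ -32070.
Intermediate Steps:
A = 2*sqrt(3913) (A = sqrt(15652) = 2*sqrt(3913) ≈ 125.11)
A - 1*32195 = 2*sqrt(3913) - 1*32195 = 2*sqrt(3913) - 32195 = -32195 + 2*sqrt(3913)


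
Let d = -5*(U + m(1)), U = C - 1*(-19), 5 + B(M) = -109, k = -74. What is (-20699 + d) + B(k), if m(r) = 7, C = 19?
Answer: -21038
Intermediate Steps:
B(M) = -114 (B(M) = -5 - 109 = -114)
U = 38 (U = 19 - 1*(-19) = 19 + 19 = 38)
d = -225 (d = -5*(38 + 7) = -5*45 = -225)
(-20699 + d) + B(k) = (-20699 - 225) - 114 = -20924 - 114 = -21038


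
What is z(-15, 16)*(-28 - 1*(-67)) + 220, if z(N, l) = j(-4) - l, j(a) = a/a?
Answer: -365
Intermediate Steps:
j(a) = 1
z(N, l) = 1 - l
z(-15, 16)*(-28 - 1*(-67)) + 220 = (1 - 1*16)*(-28 - 1*(-67)) + 220 = (1 - 16)*(-28 + 67) + 220 = -15*39 + 220 = -585 + 220 = -365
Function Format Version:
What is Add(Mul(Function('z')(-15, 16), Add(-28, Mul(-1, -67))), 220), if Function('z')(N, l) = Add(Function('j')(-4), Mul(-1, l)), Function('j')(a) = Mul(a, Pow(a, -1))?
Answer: -365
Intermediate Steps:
Function('j')(a) = 1
Function('z')(N, l) = Add(1, Mul(-1, l))
Add(Mul(Function('z')(-15, 16), Add(-28, Mul(-1, -67))), 220) = Add(Mul(Add(1, Mul(-1, 16)), Add(-28, Mul(-1, -67))), 220) = Add(Mul(Add(1, -16), Add(-28, 67)), 220) = Add(Mul(-15, 39), 220) = Add(-585, 220) = -365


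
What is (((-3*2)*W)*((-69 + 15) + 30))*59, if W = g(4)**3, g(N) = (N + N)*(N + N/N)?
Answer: 543744000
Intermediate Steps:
g(N) = 2*N*(1 + N) (g(N) = (2*N)*(N + 1) = (2*N)*(1 + N) = 2*N*(1 + N))
W = 64000 (W = (2*4*(1 + 4))**3 = (2*4*5)**3 = 40**3 = 64000)
(((-3*2)*W)*((-69 + 15) + 30))*59 = ((-3*2*64000)*((-69 + 15) + 30))*59 = ((-6*64000)*(-54 + 30))*59 = -384000*(-24)*59 = 9216000*59 = 543744000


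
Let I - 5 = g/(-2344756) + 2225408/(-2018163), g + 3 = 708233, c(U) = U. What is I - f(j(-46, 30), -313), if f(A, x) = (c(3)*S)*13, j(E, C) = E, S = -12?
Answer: 1115817922292453/2366049901614 ≈ 471.60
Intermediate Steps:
g = 708230 (g = -3 + 708233 = 708230)
f(A, x) = -468 (f(A, x) = (3*(-12))*13 = -36*13 = -468)
I = 8506568337101/2366049901614 (I = 5 + (708230/(-2344756) + 2225408/(-2018163)) = 5 + (708230*(-1/2344756) + 2225408*(-1/2018163)) = 5 + (-354115/1172378 - 2225408/2018163) = 5 - 3323681170969/2366049901614 = 8506568337101/2366049901614 ≈ 3.5953)
I - f(j(-46, 30), -313) = 8506568337101/2366049901614 - 1*(-468) = 8506568337101/2366049901614 + 468 = 1115817922292453/2366049901614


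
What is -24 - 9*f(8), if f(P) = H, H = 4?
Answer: -60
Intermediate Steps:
f(P) = 4
-24 - 9*f(8) = -24 - 9*4 = -24 - 36 = -60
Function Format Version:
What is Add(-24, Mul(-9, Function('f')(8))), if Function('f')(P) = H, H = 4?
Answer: -60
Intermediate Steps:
Function('f')(P) = 4
Add(-24, Mul(-9, Function('f')(8))) = Add(-24, Mul(-9, 4)) = Add(-24, -36) = -60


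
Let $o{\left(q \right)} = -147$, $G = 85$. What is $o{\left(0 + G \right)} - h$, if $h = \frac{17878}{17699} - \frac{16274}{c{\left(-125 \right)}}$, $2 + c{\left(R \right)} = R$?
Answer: $- \frac{620726663}{2247773} \approx -276.15$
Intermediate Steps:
$c{\left(R \right)} = -2 + R$
$h = \frac{290304032}{2247773}$ ($h = \frac{17878}{17699} - \frac{16274}{-2 - 125} = 17878 \cdot \frac{1}{17699} - \frac{16274}{-127} = \frac{17878}{17699} - - \frac{16274}{127} = \frac{17878}{17699} + \frac{16274}{127} = \frac{290304032}{2247773} \approx 129.15$)
$o{\left(0 + G \right)} - h = -147 - \frac{290304032}{2247773} = - \frac{620726663}{2247773}$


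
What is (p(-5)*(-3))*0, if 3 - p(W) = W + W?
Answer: 0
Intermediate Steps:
p(W) = 3 - 2*W (p(W) = 3 - (W + W) = 3 - 2*W)
(p(-5)*(-3))*0 = ((3 - 2*(-5))*(-3))*0 = ((3 + 10)*(-3))*0 = (13*(-3))*0 = -39*0 = 0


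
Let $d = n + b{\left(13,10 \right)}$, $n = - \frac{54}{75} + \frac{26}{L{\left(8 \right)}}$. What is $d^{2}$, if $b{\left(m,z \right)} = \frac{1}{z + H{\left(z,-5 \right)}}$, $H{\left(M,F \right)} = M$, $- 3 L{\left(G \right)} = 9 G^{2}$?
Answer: $\frac{3736489}{5760000} \approx 0.6487$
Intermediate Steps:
$L{\left(G \right)} = - 3 G^{2}$ ($L{\left(G \right)} = - \frac{9 G^{2}}{3} = - 3 G^{2}$)
$b{\left(m,z \right)} = \frac{1}{2 z}$ ($b{\left(m,z \right)} = \frac{1}{z + z} = \frac{1}{2 z}$)
$n = - \frac{2053}{2400}$ ($n = - \frac{54}{75} + \frac{26}{\left(-3\right) 8^{2}} = \left(-54\right) \frac{1}{75} + \frac{26}{\left(-3\right) 64} = - \frac{18}{25} + \frac{26}{-192} = - \frac{18}{25} + 26 \left(- \frac{1}{192}\right) = - \frac{18}{25} - \frac{13}{96} = - \frac{2053}{2400} \approx -0.85542$)
$d = - \frac{1933}{2400}$ ($d = - \frac{2053}{2400} + \frac{1}{2 \cdot 10} = - \frac{2053}{2400} + \frac{1}{2} \cdot \frac{1}{10} = - \frac{2053}{2400} + \frac{1}{20} = - \frac{1933}{2400} \approx -0.80542$)
$d^{2} = \left(- \frac{1933}{2400}\right)^{2} = \frac{3736489}{5760000}$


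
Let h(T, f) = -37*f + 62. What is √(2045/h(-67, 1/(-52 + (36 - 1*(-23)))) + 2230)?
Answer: 5*√14286045/397 ≈ 47.603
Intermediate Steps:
h(T, f) = 62 - 37*f
√(2045/h(-67, 1/(-52 + (36 - 1*(-23)))) + 2230) = √(2045/(62 - 37/(-52 + (36 - 1*(-23)))) + 2230) = √(2045/(62 - 37/(-52 + (36 + 23))) + 2230) = √(2045/(62 - 37/(-52 + 59)) + 2230) = √(2045/(62 - 37/7) + 2230) = √(2045/(397/7) + 2230) = √(2045*(7/397) + 2230) = √(14315/397 + 2230) = √(899625/397) = 5*√14286045/397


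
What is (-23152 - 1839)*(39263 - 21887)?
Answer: -434243616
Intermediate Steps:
(-23152 - 1839)*(39263 - 21887) = -24991*17376 = -434243616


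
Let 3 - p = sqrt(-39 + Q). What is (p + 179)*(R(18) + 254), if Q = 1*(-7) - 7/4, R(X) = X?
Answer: 49504 - 136*I*sqrt(191) ≈ 49504.0 - 1879.6*I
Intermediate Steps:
Q = -35/4 (Q = -7 - 7*1/4 = -7 - 7/4 = -35/4 ≈ -8.7500)
p = 3 - I*sqrt(191)/2 (p = 3 - sqrt(-39 - 35/4) = 3 - sqrt(-191/4) = 3 - I*sqrt(191)/2 ≈ 3.0 - 6.9101*I)
(p + 179)*(R(18) + 254) = ((3 - I*sqrt(191)/2) + 179)*(18 + 254) = (182 - I*sqrt(191)/2)*272 = 49504 - 136*I*sqrt(191)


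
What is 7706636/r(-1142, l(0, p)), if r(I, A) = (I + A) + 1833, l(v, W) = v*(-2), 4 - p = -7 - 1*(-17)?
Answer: 7706636/691 ≈ 11153.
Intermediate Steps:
p = -6 (p = 4 - (-7 - 1*(-17)) = 4 - (-7 + 17) = 4 - 1*10 = 4 - 10 = -6)
l(v, W) = -2*v
r(I, A) = 1833 + A + I (r(I, A) = (A + I) + 1833 = 1833 + A + I)
7706636/r(-1142, l(0, p)) = 7706636/(1833 - 2*0 - 1142) = 7706636/(1833 + 0 - 1142) = 7706636/691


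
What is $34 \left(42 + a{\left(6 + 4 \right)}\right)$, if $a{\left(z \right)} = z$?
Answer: $1768$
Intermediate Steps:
$34 \left(42 + a{\left(6 + 4 \right)}\right) = 34 \left(42 + \left(6 + 4\right)\right) = 34 \left(42 + 10\right) = 34 \cdot 52 = 1768$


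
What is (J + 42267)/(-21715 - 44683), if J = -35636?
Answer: -6631/66398 ≈ -0.099867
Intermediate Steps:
(J + 42267)/(-21715 - 44683) = (-35636 + 42267)/(-21715 - 44683) = 6631/(-66398) = 6631*(-1/66398) = -6631/66398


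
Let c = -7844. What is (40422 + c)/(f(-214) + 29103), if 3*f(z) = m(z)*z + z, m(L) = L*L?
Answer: -1074/106739 ≈ -0.010062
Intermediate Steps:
m(L) = L**2
f(z) = z/3 + z**3/3 (f(z) = (z**2*z + z)/3 = (z**3 + z)/3 = (z + z**3)/3 = z/3 + z**3/3)
(40422 + c)/(f(-214) + 29103) = (40422 - 7844)/((1/3)*(-214)*(1 + (-214)**2) + 29103) = 32578/((1/3)*(-214)*(1 + 45796) + 29103) = 32578/((1/3)*(-214)*45797 + 29103) = 32578/(-9800558/3 + 29103) = 32578/(-9713249/3) = 32578*(-3/9713249) = -1074/106739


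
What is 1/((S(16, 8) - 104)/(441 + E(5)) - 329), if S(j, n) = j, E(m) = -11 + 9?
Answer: -439/144519 ≈ -0.0030377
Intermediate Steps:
E(m) = -2
1/((S(16, 8) - 104)/(441 + E(5)) - 329) = 1/((16 - 104)/(441 - 2) - 329) = 1/(-88/439 - 329) = 1/(-144519/439) = -439/144519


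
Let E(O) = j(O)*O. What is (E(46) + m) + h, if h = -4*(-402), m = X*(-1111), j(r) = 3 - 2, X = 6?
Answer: -5012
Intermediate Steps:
j(r) = 1
E(O) = O (E(O) = 1*O = O)
m = -6666 (m = 6*(-1111) = -6666)
h = 1608
(E(46) + m) + h = (46 - 6666) + 1608 = -6620 + 1608 = -5012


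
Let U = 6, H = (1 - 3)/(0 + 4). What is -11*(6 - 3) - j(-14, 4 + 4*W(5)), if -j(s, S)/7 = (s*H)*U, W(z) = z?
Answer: 261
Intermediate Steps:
H = -½ (H = -2/4 = -2*¼ = -½ ≈ -0.50000)
j(s, S) = 21*s (j(s, S) = -7*s*(-½)*6 = -7*(-s/2)*6 = -(-21)*s = 21*s)
-11*(6 - 3) - j(-14, 4 + 4*W(5)) = -11*(6 - 3) - 21*(-14) = -11*3 - 1*(-294) = -33 + 294 = 261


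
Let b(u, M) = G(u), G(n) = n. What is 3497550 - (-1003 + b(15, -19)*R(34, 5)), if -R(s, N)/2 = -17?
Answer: 3498043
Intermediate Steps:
b(u, M) = u
R(s, N) = 34 (R(s, N) = -2*(-17) = 34)
3497550 - (-1003 + b(15, -19)*R(34, 5)) = 3497550 - (-1003 + 15*34) = 3497550 - (-1003 + 510) = 3497550 - 1*(-493) = 3497550 + 493 = 3498043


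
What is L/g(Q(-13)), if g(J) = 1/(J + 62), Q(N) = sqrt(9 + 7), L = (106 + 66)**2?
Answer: 1952544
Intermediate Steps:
L = 29584 (L = 172**2 = 29584)
Q(N) = 4 (Q(N) = sqrt(16) = 4)
g(J) = 1/(62 + J)
L/g(Q(-13)) = 29584/(1/(62 + 4)) = 29584/(1/66) = 29584*66 = 1952544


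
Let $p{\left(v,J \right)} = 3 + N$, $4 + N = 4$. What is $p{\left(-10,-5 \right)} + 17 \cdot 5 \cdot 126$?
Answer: $10713$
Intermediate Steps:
$N = 0$ ($N = -4 + 4 = 0$)
$p{\left(v,J \right)} = 3$ ($p{\left(v,J \right)} = 3 + 0 = 3$)
$p{\left(-10,-5 \right)} + 17 \cdot 5 \cdot 126 = 3 + 17 \cdot 5 \cdot 126 = 3 + 85 \cdot 126 = 3 + 10710 = 10713$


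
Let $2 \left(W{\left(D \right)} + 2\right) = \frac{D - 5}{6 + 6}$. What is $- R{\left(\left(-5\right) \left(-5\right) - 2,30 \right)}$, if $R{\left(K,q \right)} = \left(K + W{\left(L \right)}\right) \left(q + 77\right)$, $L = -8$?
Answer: $- \frac{52537}{24} \approx -2189.0$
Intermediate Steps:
$W{\left(D \right)} = - \frac{53}{24} + \frac{D}{24}$ ($W{\left(D \right)} = -2 + \frac{\left(D - 5\right) \frac{1}{6 + 6}}{2} = -2 + \frac{\left(-5 + D\right) \frac{1}{12}}{2} = -2 + \frac{- \frac{5}{12} + \frac{D}{12}}{2} = -2 + \left(- \frac{5}{24} + \frac{D}{24}\right) = - \frac{53}{24} + \frac{D}{24}$)
$R{\left(K,q \right)} = \left(77 + q\right) \left(- \frac{61}{24} + K\right)$ ($R{\left(K,q \right)} = \left(K + \left(- \frac{53}{24} + \frac{1}{24} \left(-8\right)\right)\right) \left(q + 77\right) = \left(K - \frac{61}{24}\right) \left(77 + q\right) = \left(- \frac{61}{24} + K\right) \left(77 + q\right) = \left(77 + q\right) \left(- \frac{61}{24} + K\right)$)
$- R{\left(\left(-5\right) \left(-5\right) - 2,30 \right)} = - (- \frac{4697}{24} + 77 \left(\left(-5\right) \left(-5\right) - 2\right) - \frac{305}{4} + \left(\left(-5\right) \left(-5\right) - 2\right) 30) = - (- \frac{4697}{24} + 77 \left(25 - 2\right) - \frac{305}{4} + \left(25 - 2\right) 30) = - (- \frac{4697}{24} + 77 \cdot 23 - \frac{305}{4} + 23 \cdot 30) = - (- \frac{4697}{24} + 1771 - \frac{305}{4} + 690) = \left(-1\right) \frac{52537}{24} = - \frac{52537}{24}$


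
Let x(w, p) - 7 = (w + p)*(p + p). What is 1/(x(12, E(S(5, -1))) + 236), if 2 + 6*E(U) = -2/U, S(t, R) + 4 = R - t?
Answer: 50/11799 ≈ 0.0042376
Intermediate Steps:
S(t, R) = -4 + R - t (S(t, R) = -4 + (R - t) = -4 + R - t)
E(U) = -⅓ - 1/(3*U) (E(U) = -⅓ + (-2/U)/6 = -⅓ - 1/(3*U))
x(w, p) = 7 + 2*p*(p + w) (x(w, p) = 7 + (w + p)*(p + p) = 7 + (p + w)*(2*p) = 7 + 2*p*(p + w))
1/(x(12, E(S(5, -1))) + 236) = 1/((7 + 2*((-1 - (-4 - 1 - 1*5))/(3*(-4 - 1 - 1*5)))² + 2*((-1 - (-4 - 1 - 1*5))/(3*(-4 - 1 - 1*5)))*12) + 236) = 1/((7 + 2*((-1 - (-4 - 1 - 5))/(3*(-4 - 1 - 5)))² + 2*((-1 - (-4 - 1 - 5))/(3*(-4 - 1 - 5)))*12) + 236) = 1/((7 + 2*((⅓)*(-1 - 1*(-10))/(-10))² + 2*((⅓)*(-1 - 1*(-10))/(-10))*12) + 236) = 1/((7 + 2*((⅓)*(-⅒)*(-1 + 10))² + 2*((⅓)*(-⅒)*(-1 + 10))*12) + 236) = 1/((7 + 2*((⅓)*(-⅒)*9)² + 2*((⅓)*(-⅒)*9)*12) + 236) = 1/((7 + 2*(-3/10)² + 2*(-3/10)*12) + 236) = 1/((7 + 2*(9/100) - 36/5) + 236) = 1/((7 + 9/50 - 36/5) + 236) = 1/(-1/50 + 236) = 1/(11799/50) = 50/11799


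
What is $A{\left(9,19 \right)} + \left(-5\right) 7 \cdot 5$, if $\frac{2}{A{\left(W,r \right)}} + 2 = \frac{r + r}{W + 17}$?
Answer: $- \frac{1251}{7} \approx -178.71$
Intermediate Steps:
$A{\left(W,r \right)} = \frac{2}{-2 + \frac{2 r}{17 + W}}$ ($A{\left(W,r \right)} = \frac{2}{-2 + \frac{r + r}{W + 17}} = \frac{2}{-2 + \frac{2 r}{17 + W}}$)
$A{\left(9,19 \right)} + \left(-5\right) 7 \cdot 5 = \frac{17 + 9}{-17 + 19 - 9} + \left(-5\right) 7 \cdot 5 = \frac{1}{-17 + 19 - 9} \cdot 26 - 175 = \frac{1}{-7} \cdot 26 - 175 = \left(- \frac{1}{7}\right) 26 - 175 = - \frac{26}{7} - 175 = - \frac{1251}{7}$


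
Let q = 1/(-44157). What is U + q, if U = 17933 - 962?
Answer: 749388446/44157 ≈ 16971.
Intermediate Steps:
q = -1/44157 ≈ -2.2646e-5
U = 16971
U + q = 16971 - 1/44157 = 749388446/44157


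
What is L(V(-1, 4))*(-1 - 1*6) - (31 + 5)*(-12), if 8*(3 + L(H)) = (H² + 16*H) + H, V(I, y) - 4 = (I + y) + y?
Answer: 367/2 ≈ 183.50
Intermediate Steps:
V(I, y) = 4 + I + 2*y (V(I, y) = 4 + ((I + y) + y) = 4 + (I + 2*y) = 4 + I + 2*y)
L(H) = -3 + H²/8 + 17*H/8 (L(H) = -3 + ((H² + 16*H) + H)/8 = -3 + (H² + 17*H)/8 = -3 + (H²/8 + 17*H/8) = -3 + H²/8 + 17*H/8)
L(V(-1, 4))*(-1 - 1*6) - (31 + 5)*(-12) = (-3 + (4 - 1 + 2*4)²/8 + 17*(4 - 1 + 2*4)/8)*(-1 - 1*6) - (31 + 5)*(-12) = (-3 + (4 - 1 + 8)²/8 + 17*(4 - 1 + 8)/8)*(-1 - 6) - 36*(-12) = (-3 + (⅛)*11² + (17/8)*11)*(-7) - 1*(-432) = (-3 + (⅛)*121 + 187/8)*(-7) + 432 = (-3 + 121/8 + 187/8)*(-7) + 432 = (71/2)*(-7) + 432 = -497/2 + 432 = 367/2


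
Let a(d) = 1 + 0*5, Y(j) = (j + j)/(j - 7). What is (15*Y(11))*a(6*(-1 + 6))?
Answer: 165/2 ≈ 82.500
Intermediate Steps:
Y(j) = 2*j/(-7 + j) (Y(j) = (2*j)/(-7 + j) = 2*j/(-7 + j))
a(d) = 1 (a(d) = 1 + 0 = 1)
(15*Y(11))*a(6*(-1 + 6)) = (15*(2*11/(-7 + 11)))*1 = (15*(2*11/4))*1 = (15*(2*11*(¼)))*1 = (15*(11/2))*1 = (165/2)*1 = 165/2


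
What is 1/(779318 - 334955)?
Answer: 1/444363 ≈ 2.2504e-6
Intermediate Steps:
1/(779318 - 334955) = 1/444363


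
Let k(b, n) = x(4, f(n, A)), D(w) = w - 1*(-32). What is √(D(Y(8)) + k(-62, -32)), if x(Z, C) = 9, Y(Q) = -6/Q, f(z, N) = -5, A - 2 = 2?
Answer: √161/2 ≈ 6.3443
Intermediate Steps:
A = 4 (A = 2 + 2 = 4)
D(w) = 32 + w (D(w) = w + 32 = 32 + w)
k(b, n) = 9
√(D(Y(8)) + k(-62, -32)) = √((32 - 6/8) + 9) = √((32 - 6*⅛) + 9) = √((32 - ¾) + 9) = √(125/4 + 9) = √(161/4) = √161/2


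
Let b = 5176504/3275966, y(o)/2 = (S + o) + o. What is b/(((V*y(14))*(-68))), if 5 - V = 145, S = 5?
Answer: 647063/257294369640 ≈ 2.5149e-6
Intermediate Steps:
V = -140 (V = 5 - 1*145 = 5 - 145 = -140)
y(o) = 10 + 4*o (y(o) = 2*((5 + o) + o) = 2*(5 + 2*o) = 10 + 4*o)
b = 2588252/1637983 (b = 5176504*(1/3275966) = 2588252/1637983 ≈ 1.5801)
b/(((V*y(14))*(-68))) = 2588252/(1637983*((-140*(10 + 4*14)*(-68)))) = 2588252/(1637983*((-140*(10 + 56)*(-68)))) = 2588252/(1637983*((-140*66*(-68)))) = 2588252/(1637983*((-9240*(-68)))) = (2588252/1637983)/628320 = (2588252/1637983)*(1/628320) = 647063/257294369640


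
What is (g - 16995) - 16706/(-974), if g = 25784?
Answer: 4288596/487 ≈ 8806.2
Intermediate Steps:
(g - 16995) - 16706/(-974) = (25784 - 16995) - 16706/(-974) = 8789 - 16706*(-1/974) = 8789 + 8353/487 = 4288596/487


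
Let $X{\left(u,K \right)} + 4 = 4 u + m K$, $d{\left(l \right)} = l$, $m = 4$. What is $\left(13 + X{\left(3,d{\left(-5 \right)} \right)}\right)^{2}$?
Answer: $1$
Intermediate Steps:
$X{\left(u,K \right)} = -4 + 4 K + 4 u$ ($X{\left(u,K \right)} = -4 + \left(4 u + 4 K\right) = -4 + \left(4 K + 4 u\right) = -4 + 4 K + 4 u$)
$\left(13 + X{\left(3,d{\left(-5 \right)} \right)}\right)^{2} = \left(13 + \left(-4 + 4 \left(-5\right) + 4 \cdot 3\right)\right)^{2} = \left(13 - 12\right)^{2} = 1^{2} = 1$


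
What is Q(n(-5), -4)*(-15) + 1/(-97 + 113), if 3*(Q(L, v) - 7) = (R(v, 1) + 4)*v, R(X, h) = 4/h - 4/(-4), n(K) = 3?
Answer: 1201/16 ≈ 75.063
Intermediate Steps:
R(X, h) = 1 + 4/h (R(X, h) = 4/h - 4*(-1/4) = 4/h + 1 = 1 + 4/h)
Q(L, v) = 7 + 3*v (Q(L, v) = 7 + (((4 + 1)/1 + 4)*v)/3 = 7 + ((1*5 + 4)*v)/3 = 7 + ((5 + 4)*v)/3 = 7 + (9*v)/3 = 7 + 3*v)
Q(n(-5), -4)*(-15) + 1/(-97 + 113) = (7 + 3*(-4))*(-15) + 1/(-97 + 113) = (7 - 12)*(-15) + 1/16 = -5*(-15) + 1/16 = 75 + 1/16 = 1201/16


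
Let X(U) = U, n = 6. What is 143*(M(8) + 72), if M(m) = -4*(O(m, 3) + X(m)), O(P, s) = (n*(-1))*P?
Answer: 33176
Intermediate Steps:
O(P, s) = -6*P (O(P, s) = (6*(-1))*P = -6*P)
M(m) = 20*m (M(m) = -4*(-6*m + m) = -(-20)*m = 20*m)
143*(M(8) + 72) = 143*(20*8 + 72) = 143*(160 + 72) = 143*232 = 33176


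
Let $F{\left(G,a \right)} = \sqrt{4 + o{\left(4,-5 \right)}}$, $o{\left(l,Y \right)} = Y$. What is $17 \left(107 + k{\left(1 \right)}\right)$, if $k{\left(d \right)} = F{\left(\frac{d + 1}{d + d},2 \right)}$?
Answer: $1819 + 17 i \approx 1819.0 + 17.0 i$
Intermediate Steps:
$F{\left(G,a \right)} = i$ ($F{\left(G,a \right)} = \sqrt{4 - 5} = \sqrt{-1} = i$)
$k{\left(d \right)} = i$
$17 \left(107 + k{\left(1 \right)}\right) = 17 \left(107 + i\right) = 1819 + 17 i$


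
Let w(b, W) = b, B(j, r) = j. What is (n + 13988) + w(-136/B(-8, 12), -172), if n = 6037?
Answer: 20042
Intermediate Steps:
(n + 13988) + w(-136/B(-8, 12), -172) = (6037 + 13988) - 136/(-8) = 20025 - 136*(-⅛) = 20025 + 17 = 20042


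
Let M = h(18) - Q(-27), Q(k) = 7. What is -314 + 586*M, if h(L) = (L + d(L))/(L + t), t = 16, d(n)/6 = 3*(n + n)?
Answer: 120066/17 ≈ 7062.7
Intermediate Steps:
d(n) = 36*n (d(n) = 6*(3*(n + n)) = 6*(3*(2*n)) = 6*(6*n) = 36*n)
h(L) = 37*L/(16 + L) (h(L) = (L + 36*L)/(L + 16) = (37*L)/(16 + L) = 37*L/(16 + L))
M = 214/17 (M = 37*18/(16 + 18) - 1*7 = 37*18/34 - 7 = 37*18*(1/34) - 7 = 333/17 - 7 = 214/17 ≈ 12.588)
-314 + 586*M = -314 + 586*(214/17) = -314 + 125404/17 = 120066/17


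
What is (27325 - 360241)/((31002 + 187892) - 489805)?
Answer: 332916/270911 ≈ 1.2289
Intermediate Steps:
(27325 - 360241)/((31002 + 187892) - 489805) = -332916/(218894 - 489805) = -332916/(-270911) = -332916*(-1/270911) = 332916/270911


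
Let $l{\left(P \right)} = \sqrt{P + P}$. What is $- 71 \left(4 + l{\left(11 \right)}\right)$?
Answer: $-284 - 71 \sqrt{22} \approx -617.02$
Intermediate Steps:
$l{\left(P \right)} = \sqrt{2} \sqrt{P}$ ($l{\left(P \right)} = \sqrt{2 P} = \sqrt{2} \sqrt{P}$)
$- 71 \left(4 + l{\left(11 \right)}\right) = - 71 \left(4 + \sqrt{2} \sqrt{11}\right) = - 71 \left(4 + \sqrt{22}\right) = -284 - 71 \sqrt{22}$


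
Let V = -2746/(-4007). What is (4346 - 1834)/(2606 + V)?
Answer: 2516396/2611247 ≈ 0.96368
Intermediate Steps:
V = 2746/4007 (V = -2746*(-1/4007) = 2746/4007 ≈ 0.68530)
(4346 - 1834)/(2606 + V) = (4346 - 1834)/(2606 + 2746/4007) = 2512/(10444988/4007) = 2512*(4007/10444988) = 2516396/2611247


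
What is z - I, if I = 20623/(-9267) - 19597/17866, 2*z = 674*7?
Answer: 391116055615/165564222 ≈ 2362.3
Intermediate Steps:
z = 2359 (z = (674*7)/2 = (½)*4718 = 2359)
I = -550055917/165564222 (I = 20623*(-1/9267) - 19597*1/17866 = -20623/9267 - 19597/17866 = -550055917/165564222 ≈ -3.3223)
z - I = 2359 - 1*(-550055917/165564222) = 2359 + 550055917/165564222 = 391116055615/165564222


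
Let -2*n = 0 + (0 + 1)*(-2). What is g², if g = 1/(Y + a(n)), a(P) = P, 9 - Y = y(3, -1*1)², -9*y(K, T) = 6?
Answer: 81/7396 ≈ 0.010952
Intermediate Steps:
y(K, T) = -⅔ (y(K, T) = -⅑*6 = -⅔)
Y = 77/9 (Y = 9 - (-⅔)² = 9 - 1*4/9 = 9 - 4/9 = 77/9 ≈ 8.5556)
n = 1 (n = -(0 + (0 + 1)*(-2))/2 = -(0 + 1*(-2))/2 = -(0 - 2)/2 = -½*(-2) = 1)
g = 9/86 (g = 1/(77/9 + 1) = 1/(86/9) = 9/86 ≈ 0.10465)
g² = (9/86)² = 81/7396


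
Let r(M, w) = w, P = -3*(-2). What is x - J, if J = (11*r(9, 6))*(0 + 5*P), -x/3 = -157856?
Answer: 471588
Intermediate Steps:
P = 6
x = 473568 (x = -3*(-157856) = 473568)
J = 1980 (J = (11*6)*(0 + 5*6) = 66*(0 + 30) = 66*30 = 1980)
x - J = 473568 - 1*1980 = 473568 - 1980 = 471588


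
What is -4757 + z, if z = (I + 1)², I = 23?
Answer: -4181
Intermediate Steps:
z = 576 (z = (23 + 1)² = 24² = 576)
-4757 + z = -4757 + 576 = -4181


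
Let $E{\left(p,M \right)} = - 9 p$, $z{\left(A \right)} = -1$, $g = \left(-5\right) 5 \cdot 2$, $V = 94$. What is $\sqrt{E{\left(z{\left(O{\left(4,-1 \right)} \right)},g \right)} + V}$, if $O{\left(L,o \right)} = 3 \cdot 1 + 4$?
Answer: $\sqrt{103} \approx 10.149$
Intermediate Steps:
$O{\left(L,o \right)} = 7$ ($O{\left(L,o \right)} = 3 + 4 = 7$)
$g = -50$ ($g = \left(-25\right) 2 = -50$)
$\sqrt{E{\left(z{\left(O{\left(4,-1 \right)} \right)},g \right)} + V} = \sqrt{\left(-9\right) \left(-1\right) + 94} = \sqrt{9 + 94} = \sqrt{103}$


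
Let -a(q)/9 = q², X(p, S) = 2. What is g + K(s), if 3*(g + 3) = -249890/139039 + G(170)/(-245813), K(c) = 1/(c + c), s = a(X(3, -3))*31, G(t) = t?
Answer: -274606031372579/76284389154024 ≈ -3.5998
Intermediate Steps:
a(q) = -9*q²
s = -1116 (s = -9*2²*31 = -9*4*31 = -36*31 = -1116)
K(c) = 1/(2*c)
g = -123016063521/34177593707 (g = -3 + (-249890/139039 + 170/(-245813))/3 = -3 + (-249890*1/139039 + 170*(-1/245813))/3 = -3 + (-249890/139039 - 170/245813)/3 = -3 + (⅓)*(-61449847200/34177593707) = -3 - 20483282400/34177593707 = -123016063521/34177593707 ≈ -3.5993)
g + K(s) = -123016063521/34177593707 + (½)/(-1116) = -123016063521/34177593707 + (½)*(-1/1116) = -123016063521/34177593707 - 1/2232 = -274606031372579/76284389154024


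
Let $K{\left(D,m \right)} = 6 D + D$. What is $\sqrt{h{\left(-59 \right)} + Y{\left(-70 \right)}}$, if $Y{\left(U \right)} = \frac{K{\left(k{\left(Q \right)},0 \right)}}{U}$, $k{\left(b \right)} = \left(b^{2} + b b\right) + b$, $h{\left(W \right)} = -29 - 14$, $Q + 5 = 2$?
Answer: $\frac{i \sqrt{178}}{2} \approx 6.6708 i$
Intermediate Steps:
$Q = -3$ ($Q = -5 + 2 = -3$)
$h{\left(W \right)} = -43$ ($h{\left(W \right)} = -29 - 14 = -43$)
$k{\left(b \right)} = b + 2 b^{2}$ ($k{\left(b \right)} = \left(b^{2} + b^{2}\right) + b = 2 b^{2} + b = b + 2 b^{2}$)
$K{\left(D,m \right)} = 7 D$
$Y{\left(U \right)} = \frac{105}{U}$ ($Y{\left(U \right)} = \frac{7 \left(- 3 \left(1 + 2 \left(-3\right)\right)\right)}{U} = \frac{7 \left(- 3 \left(1 - 6\right)\right)}{U} = \frac{7 \left(\left(-3\right) \left(-5\right)\right)}{U} = \frac{7 \cdot 15}{U} = \frac{105}{U}$)
$\sqrt{h{\left(-59 \right)} + Y{\left(-70 \right)}} = \sqrt{-43 + \frac{105}{-70}} = \sqrt{-43 + 105 \left(- \frac{1}{70}\right)} = \sqrt{-43 - \frac{3}{2}} = \sqrt{- \frac{89}{2}} = \frac{i \sqrt{178}}{2}$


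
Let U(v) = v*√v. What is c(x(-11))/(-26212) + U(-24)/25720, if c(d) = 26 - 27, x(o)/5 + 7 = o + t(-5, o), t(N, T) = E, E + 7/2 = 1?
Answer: 1/26212 - 6*I*√6/3215 ≈ 3.815e-5 - 0.0045714*I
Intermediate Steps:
E = -5/2 (E = -7/2 + 1 = -5/2 ≈ -2.5000)
t(N, T) = -5/2
U(v) = v^(3/2)
x(o) = -95/2 + 5*o (x(o) = -35 + 5*(o - 5/2) = -35 + 5*(-5/2 + o) = -35 + (-25/2 + 5*o) = -95/2 + 5*o)
c(d) = -1
c(x(-11))/(-26212) + U(-24)/25720 = -1/(-26212) + (-24)^(3/2)/25720 = -1*(-1/26212) - 48*I*√6*(1/25720) = 1/26212 - 6*I*√6/3215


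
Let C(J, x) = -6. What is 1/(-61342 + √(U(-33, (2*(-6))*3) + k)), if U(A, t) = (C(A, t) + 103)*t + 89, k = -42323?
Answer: -30671/1881443345 - I*√45726/3762886690 ≈ -1.6302e-5 - 5.6828e-8*I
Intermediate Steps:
U(A, t) = 89 + 97*t (U(A, t) = (-6 + 103)*t + 89 = 97*t + 89 = 89 + 97*t)
1/(-61342 + √(U(-33, (2*(-6))*3) + k)) = 1/(-61342 + √((89 + 97*((2*(-6))*3)) - 42323)) = 1/(-61342 + √((89 + 97*(-12*3)) - 42323)) = 1/(-61342 + √((89 + 97*(-36)) - 42323)) = 1/(-61342 + √((89 - 3492) - 42323)) = 1/(-61342 + √(-3403 - 42323)) = 1/(-61342 + √(-45726)) = 1/(-61342 + I*√45726)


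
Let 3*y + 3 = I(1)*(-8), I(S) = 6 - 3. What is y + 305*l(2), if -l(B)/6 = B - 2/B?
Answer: -1839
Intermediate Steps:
I(S) = 3
l(B) = -6*B + 12/B (l(B) = -6*(B - 2/B) = -6*B + 12/B)
y = -9 (y = -1 + (3*(-8))/3 = -1 + (⅓)*(-24) = -1 - 8 = -9)
y + 305*l(2) = -9 + 305*(-6*2 + 12/2) = -9 + 305*(-12 + 12*(½)) = -9 + 305*(-12 + 6) = -9 + 305*(-6) = -9 - 1830 = -1839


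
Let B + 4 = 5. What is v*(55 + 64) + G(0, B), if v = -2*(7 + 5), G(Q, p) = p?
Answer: -2855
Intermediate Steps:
B = 1 (B = -4 + 5 = 1)
v = -24 (v = -2*12 = -24)
v*(55 + 64) + G(0, B) = -24*(55 + 64) + 1 = -24*119 + 1 = -2856 + 1 = -2855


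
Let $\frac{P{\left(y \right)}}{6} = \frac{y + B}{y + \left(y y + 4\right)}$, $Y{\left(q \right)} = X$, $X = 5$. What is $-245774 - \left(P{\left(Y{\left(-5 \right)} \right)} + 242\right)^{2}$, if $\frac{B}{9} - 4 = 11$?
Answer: $- \frac{91585842}{289} \approx -3.1691 \cdot 10^{5}$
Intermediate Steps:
$B = 135$ ($B = 36 + 9 \cdot 11 = 36 + 99 = 135$)
$Y{\left(q \right)} = 5$
$P{\left(y \right)} = \frac{6 \left(135 + y\right)}{4 + y + y^{2}}$ ($P{\left(y \right)} = 6 \frac{y + 135}{y + \left(y y + 4\right)} = 6 \frac{135 + y}{y + \left(y^{2} + 4\right)} = 6 \frac{135 + y}{y + \left(4 + y^{2}\right)} = 6 \frac{135 + y}{4 + y + y^{2}} = \frac{6 \left(135 + y\right)}{4 + y + y^{2}}$)
$-245774 - \left(P{\left(Y{\left(-5 \right)} \right)} + 242\right)^{2} = -245774 - \left(\frac{6 \left(135 + 5\right)}{4 + 5 + 5^{2}} + 242\right)^{2} = -245774 - \left(6 \frac{1}{4 + 5 + 25} \cdot 140 + 242\right)^{2} = -245774 - \left(6 \cdot \frac{1}{34} \cdot 140 + 242\right)^{2} = -245774 - \left(\frac{420}{17} + 242\right)^{2} = -245774 - \left(\frac{4534}{17}\right)^{2} = -245774 - \frac{20557156}{289} = - \frac{91585842}{289}$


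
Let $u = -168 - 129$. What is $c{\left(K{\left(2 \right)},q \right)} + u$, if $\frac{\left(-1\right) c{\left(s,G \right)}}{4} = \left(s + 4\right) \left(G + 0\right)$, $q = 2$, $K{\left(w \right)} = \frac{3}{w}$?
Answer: $-341$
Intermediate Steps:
$c{\left(s,G \right)} = - 4 G \left(4 + s\right)$ ($c{\left(s,G \right)} = - 4 \left(s + 4\right) \left(G + 0\right) = - 4 \left(4 + s\right) G = - 4 G \left(4 + s\right)$)
$u = -297$ ($u = -168 - 129 = -297$)
$c{\left(K{\left(2 \right)},q \right)} + u = \left(-4\right) 2 \left(4 + \frac{3}{2}\right) - 297 = \left(-4\right) 2 \cdot \frac{11}{2} - 297 = -44 - 297 = -341$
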